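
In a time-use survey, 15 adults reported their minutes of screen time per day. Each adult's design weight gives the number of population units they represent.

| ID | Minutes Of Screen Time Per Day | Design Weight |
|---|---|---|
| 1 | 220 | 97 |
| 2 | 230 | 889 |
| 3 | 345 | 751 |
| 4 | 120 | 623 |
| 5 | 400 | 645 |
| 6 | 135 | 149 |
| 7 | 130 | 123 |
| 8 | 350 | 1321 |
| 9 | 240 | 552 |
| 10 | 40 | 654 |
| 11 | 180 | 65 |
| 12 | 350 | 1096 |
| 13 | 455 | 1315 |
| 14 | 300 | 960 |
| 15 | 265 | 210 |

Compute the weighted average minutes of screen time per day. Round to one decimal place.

297.6

Weighted sum = 2812035
Sum of weights = 9450
Weighted mean = 2812035 / 9450 = 297.56984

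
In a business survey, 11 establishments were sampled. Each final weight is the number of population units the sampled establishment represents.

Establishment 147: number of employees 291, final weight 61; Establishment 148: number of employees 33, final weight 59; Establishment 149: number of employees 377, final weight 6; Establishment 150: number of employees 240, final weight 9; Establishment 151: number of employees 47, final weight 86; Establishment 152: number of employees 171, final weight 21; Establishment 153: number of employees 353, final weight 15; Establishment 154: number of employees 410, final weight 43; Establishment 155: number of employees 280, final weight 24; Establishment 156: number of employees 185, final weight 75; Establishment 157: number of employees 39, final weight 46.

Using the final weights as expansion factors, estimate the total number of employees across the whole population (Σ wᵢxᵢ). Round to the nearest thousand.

Weighted total = 291×61 + 33×59 + 377×6 + 240×9 + 47×86 + 171×21 + 353×15 + 410×43 + 280×24 + 185×75 + 39×46
  = 77067

77000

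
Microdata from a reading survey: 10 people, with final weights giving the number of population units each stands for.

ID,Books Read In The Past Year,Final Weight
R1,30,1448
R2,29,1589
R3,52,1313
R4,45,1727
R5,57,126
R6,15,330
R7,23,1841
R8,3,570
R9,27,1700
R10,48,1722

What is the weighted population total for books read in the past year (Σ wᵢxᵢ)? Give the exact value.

Weighted total = 30×1448 + 29×1589 + 52×1313 + 45×1727 + 57×126 + 15×330 + 23×1841 + 3×570 + 27×1700 + 48×1722
  = 43440 + 46081 + 68276 + 77715 + 7182 + 4950 + 42343 + 1710 + 45900 + 82656 = 420253

420253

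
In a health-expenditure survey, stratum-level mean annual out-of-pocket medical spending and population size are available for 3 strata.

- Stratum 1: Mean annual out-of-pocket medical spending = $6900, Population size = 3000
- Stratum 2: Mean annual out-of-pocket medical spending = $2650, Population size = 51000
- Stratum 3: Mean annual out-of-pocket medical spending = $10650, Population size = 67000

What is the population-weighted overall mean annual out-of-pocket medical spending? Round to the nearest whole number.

7185

Σ Nₕ·x̄ₕ = 6900×3000 + 2650×51000 + 10650×67000
  = 20700000 + 135150000 + 713550000 = 869400000
Σ Nₕ = 3000 + 51000 + 67000 = 121000
Overall mean = 869400000 / 121000 = 7185.124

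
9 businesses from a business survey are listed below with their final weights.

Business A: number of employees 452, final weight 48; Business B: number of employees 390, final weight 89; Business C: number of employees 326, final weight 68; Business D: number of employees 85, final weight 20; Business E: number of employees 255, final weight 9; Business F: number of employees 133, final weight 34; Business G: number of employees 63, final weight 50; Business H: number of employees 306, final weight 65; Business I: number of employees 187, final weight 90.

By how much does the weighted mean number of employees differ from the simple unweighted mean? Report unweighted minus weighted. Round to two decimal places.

-24.31

Unweighted sum = 452 + 390 + 326 + 85 + 255 + 133 + 63 + 306 + 187 = 2197
Unweighted mean = 2197 / 9 = 244.11111
Weighted sum = 452×48 + 390×89 + 326×68 + 85×20 + 255×9 + 133×34 + 63×50 + 306×65 + 187×90
  = 21696 + 34710 + 22168 + 1700 + 2295 + 4522 + 3150 + 19890 + 16830 = 126961
Sum of weights = 48 + 89 + 68 + 20 + 9 + 34 + 50 + 65 + 90 = 473
Weighted mean = 126961 / 473 = 268.41649
Difference (unweighted minus weighted) = -24.305379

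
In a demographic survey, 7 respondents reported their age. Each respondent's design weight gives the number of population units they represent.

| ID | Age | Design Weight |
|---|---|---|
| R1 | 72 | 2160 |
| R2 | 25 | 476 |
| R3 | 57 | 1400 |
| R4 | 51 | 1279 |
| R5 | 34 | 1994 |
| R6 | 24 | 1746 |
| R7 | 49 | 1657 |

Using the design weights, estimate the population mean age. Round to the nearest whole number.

47

Weighted sum = 72×2160 + 25×476 + 57×1400 + 51×1279 + 34×1994 + 24×1746 + 49×1657
  = 155520 + 11900 + 79800 + 65229 + 67796 + 41904 + 81193 = 503342
Sum of weights = 10712
Weighted mean = 503342 / 10712 = 46.988611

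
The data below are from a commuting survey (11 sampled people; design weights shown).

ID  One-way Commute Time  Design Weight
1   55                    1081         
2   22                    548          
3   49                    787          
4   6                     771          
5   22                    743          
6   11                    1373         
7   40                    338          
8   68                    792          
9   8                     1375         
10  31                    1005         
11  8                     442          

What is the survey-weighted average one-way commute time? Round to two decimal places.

28.01

Weighted sum = 55×1081 + 22×548 + 49×787 + 6×771 + 22×743 + 11×1373 + 40×338 + 68×792 + 8×1375 + 31×1005 + 8×442
  = 259216
Sum of weights = 1081 + 548 + 787 + 771 + 743 + 1373 + 338 + 792 + 1375 + 1005 + 442 = 9255
Weighted mean = 259216 / 9255 = 28.008212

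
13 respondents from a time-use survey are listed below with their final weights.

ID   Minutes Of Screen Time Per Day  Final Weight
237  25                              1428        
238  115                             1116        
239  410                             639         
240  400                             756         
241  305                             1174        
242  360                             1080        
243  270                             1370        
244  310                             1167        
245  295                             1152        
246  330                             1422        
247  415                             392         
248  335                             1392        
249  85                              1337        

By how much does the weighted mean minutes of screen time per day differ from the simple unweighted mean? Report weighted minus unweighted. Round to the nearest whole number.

-21

Unweighted sum = 3655
Unweighted mean = 3655 / 13 = 281.15385
Weighted sum = 3758715
Sum of weights = 14425
Weighted mean = 3758715 / 14425 = 260.5695
Difference (weighted minus unweighted) = -20.584349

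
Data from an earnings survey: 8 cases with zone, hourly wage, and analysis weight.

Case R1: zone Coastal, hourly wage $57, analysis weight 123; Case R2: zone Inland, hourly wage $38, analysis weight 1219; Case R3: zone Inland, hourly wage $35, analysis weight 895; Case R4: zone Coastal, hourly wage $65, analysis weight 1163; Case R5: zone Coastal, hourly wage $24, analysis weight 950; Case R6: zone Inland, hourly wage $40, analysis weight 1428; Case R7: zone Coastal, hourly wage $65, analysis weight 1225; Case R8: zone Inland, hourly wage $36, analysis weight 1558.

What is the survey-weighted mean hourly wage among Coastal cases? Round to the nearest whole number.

Coastal rows: R1, R4, R5, R7
Weighted sum = 57×123 + 65×1163 + 24×950 + 65×1225
  = 7011 + 75595 + 22800 + 79625 = 185031
Sum of weights = 123 + 1163 + 950 + 1225 = 3461
Weighted mean = 185031 / 3461 = 53.461716

53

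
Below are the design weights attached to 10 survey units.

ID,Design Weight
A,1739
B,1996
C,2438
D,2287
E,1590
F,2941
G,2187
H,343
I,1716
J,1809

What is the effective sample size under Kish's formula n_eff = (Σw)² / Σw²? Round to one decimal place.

Σ wᵢ = 1739 + 1996 + 2438 + 2287 + 1590 + 2941 + 2187 + 343 + 1716 + 1809 = 19046
Σ wᵢ² = 3024121 + 3984016 + 5943844 + 5230369 + 2528100 + 8649481 + 4782969 + 117649 + 2944656 + 3272481 = 40477686
n_eff = 19046² / 40477686 = 362750116 / 40477686 = 8.9617306

9.0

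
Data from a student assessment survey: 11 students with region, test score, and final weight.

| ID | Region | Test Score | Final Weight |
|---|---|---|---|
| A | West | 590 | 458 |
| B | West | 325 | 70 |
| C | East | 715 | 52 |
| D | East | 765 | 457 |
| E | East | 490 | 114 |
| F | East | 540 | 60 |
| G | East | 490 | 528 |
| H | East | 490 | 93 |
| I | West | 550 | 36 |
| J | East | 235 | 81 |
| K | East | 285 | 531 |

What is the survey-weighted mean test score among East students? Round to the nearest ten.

East rows: C, D, E, F, G, H, J, K
Weighted sum = 949705
Sum of weights = 52 + 457 + 114 + 60 + 528 + 93 + 81 + 531 = 1916
Weighted mean = 949705 / 1916 = 495.67067

500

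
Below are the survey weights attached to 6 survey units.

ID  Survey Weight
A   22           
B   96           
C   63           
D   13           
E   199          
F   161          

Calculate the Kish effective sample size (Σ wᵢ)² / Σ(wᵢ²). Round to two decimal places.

3.87

Σ wᵢ = 22 + 96 + 63 + 13 + 199 + 161 = 554
Σ wᵢ² = 484 + 9216 + 3969 + 169 + 39601 + 25921 = 79360
n_eff = 554² / 79360 = 306916 / 79360 = 3.8673891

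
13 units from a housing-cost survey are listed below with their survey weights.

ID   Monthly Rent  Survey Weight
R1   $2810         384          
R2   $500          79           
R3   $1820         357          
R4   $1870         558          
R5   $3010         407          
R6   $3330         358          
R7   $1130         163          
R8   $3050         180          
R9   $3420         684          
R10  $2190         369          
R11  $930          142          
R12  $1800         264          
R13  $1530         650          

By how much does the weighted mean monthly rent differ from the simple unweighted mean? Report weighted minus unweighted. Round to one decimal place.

Unweighted sum = 27390
Unweighted mean = 27390 / 13 = 2106.9231
Weighted sum = 10711290
Sum of weights = 4595
Weighted mean = 10711290 / 4595 = 2331.0751
Difference (weighted minus unweighted) = 224.152

224.2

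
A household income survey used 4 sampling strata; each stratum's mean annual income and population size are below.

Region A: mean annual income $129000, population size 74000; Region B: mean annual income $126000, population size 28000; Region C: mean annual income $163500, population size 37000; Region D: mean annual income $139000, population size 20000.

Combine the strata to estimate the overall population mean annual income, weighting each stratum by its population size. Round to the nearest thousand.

Σ Nₕ·x̄ₕ = 129000×74000 + 126000×28000 + 163500×37000 + 139000×20000
  = 21903500000
Σ Nₕ = 74000 + 28000 + 37000 + 20000 = 159000
Overall mean = 21903500000 / 159000 = 137757.86

138000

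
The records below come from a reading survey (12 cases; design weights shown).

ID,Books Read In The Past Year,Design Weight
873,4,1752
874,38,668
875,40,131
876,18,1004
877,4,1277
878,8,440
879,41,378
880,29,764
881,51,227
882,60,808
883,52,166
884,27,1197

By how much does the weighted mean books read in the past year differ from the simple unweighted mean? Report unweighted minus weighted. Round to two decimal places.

7.96

Unweighted sum = 4 + 38 + 40 + 18 + 4 + 8 + 41 + 29 + 51 + 60 + 52 + 27 = 372
Unweighted mean = 372 / 12 = 31
Weighted sum = 4×1752 + 38×668 + 40×131 + 18×1004 + 4×1277 + 8×440 + 41×378 + 29×764 + 51×227 + 60×808 + 52×166 + 27×1197
  = 7008 + 25384 + 5240 + 18072 + 5108 + 3520 + 15498 + 22156 + 11577 + 48480 + 8632 + 32319 = 202994
Sum of weights = 1752 + 668 + 131 + 1004 + 1277 + 440 + 378 + 764 + 227 + 808 + 166 + 1197 = 8812
Weighted mean = 202994 / 8812 = 23.036087
Difference (unweighted minus weighted) = 7.9639128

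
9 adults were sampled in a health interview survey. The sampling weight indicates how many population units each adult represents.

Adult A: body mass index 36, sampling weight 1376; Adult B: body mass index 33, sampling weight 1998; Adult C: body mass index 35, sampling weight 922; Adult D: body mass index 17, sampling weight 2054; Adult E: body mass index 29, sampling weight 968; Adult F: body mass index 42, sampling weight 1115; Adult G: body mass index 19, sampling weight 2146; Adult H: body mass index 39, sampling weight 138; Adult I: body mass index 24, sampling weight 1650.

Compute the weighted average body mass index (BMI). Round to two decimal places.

Weighted sum = 36×1376 + 33×1998 + 35×922 + 17×2054 + 29×968 + 42×1115 + 19×2146 + 39×138 + 24×1650
  = 49536 + 65934 + 32270 + 34918 + 28072 + 46830 + 40774 + 5382 + 39600 = 343316
Sum of weights = 1376 + 1998 + 922 + 2054 + 968 + 1115 + 2146 + 138 + 1650 = 12367
Weighted mean = 343316 / 12367 = 27.760653

27.76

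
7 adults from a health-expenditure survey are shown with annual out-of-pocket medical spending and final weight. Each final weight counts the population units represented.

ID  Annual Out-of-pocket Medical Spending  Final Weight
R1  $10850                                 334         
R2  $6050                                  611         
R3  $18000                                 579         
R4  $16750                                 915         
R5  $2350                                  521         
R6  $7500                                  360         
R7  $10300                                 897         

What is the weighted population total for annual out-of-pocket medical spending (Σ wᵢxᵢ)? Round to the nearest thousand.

46232000

Weighted total = 10850×334 + 6050×611 + 18000×579 + 16750×915 + 2350×521 + 7500×360 + 10300×897
  = 3623900 + 3696550 + 10422000 + 15326250 + 1224350 + 2700000 + 9239100 = 46232150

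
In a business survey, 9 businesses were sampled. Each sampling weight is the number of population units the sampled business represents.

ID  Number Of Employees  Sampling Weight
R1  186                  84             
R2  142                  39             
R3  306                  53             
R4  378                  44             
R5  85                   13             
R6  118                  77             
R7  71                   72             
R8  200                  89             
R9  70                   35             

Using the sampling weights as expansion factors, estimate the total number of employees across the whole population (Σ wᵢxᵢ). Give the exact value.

Weighted total = 186×84 + 142×39 + 306×53 + 378×44 + 85×13 + 118×77 + 71×72 + 200×89 + 70×35
  = 89565

89565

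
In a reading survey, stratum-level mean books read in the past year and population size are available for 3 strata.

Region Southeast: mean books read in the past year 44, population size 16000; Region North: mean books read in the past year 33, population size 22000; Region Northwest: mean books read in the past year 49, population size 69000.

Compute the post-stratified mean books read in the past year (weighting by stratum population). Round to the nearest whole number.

45

Σ Nₕ·x̄ₕ = 44×16000 + 33×22000 + 49×69000
  = 704000 + 726000 + 3381000 = 4811000
Σ Nₕ = 16000 + 22000 + 69000 = 107000
Overall mean = 4811000 / 107000 = 44.962617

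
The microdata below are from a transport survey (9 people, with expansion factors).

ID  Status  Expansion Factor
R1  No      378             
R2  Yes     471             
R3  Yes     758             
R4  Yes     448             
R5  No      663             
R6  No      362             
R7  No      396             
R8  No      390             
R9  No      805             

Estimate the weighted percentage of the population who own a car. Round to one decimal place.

Sum of weights for 'Yes' = 471 + 758 + 448 = 1677
Total weight = 378 + 471 + 758 + 448 + 663 + 362 + 396 + 390 + 805 = 4671
Weighted proportion = 1677 / 4671 = 0.35902376 → 35.902376%

35.9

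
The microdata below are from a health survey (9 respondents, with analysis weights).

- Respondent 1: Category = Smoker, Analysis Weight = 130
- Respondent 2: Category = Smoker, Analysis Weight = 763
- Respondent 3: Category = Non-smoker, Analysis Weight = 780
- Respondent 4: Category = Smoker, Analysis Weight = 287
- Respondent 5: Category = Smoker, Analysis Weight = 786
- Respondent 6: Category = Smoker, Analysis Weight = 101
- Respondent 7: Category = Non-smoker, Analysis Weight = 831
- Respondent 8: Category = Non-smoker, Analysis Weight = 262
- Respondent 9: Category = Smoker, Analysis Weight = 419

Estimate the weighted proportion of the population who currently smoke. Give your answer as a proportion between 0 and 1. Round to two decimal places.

0.57

Sum of weights for 'Smoker' = 130 + 763 + 287 + 786 + 101 + 419 = 2486
Total weight = 130 + 763 + 780 + 287 + 786 + 101 + 831 + 262 + 419 = 4359
Weighted proportion = 2486 / 4359 = 0.57031429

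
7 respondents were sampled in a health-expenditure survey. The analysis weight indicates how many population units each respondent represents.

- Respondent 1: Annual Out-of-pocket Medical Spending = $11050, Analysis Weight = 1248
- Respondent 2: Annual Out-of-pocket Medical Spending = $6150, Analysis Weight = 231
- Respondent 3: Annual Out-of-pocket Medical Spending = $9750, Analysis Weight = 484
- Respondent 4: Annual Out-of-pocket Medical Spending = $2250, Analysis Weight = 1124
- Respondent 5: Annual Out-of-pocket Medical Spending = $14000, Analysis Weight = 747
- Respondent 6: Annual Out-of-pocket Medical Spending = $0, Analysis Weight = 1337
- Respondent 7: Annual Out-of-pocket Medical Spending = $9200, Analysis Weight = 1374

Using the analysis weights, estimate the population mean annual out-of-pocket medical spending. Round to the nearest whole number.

6961

Weighted sum = 11050×1248 + 6150×231 + 9750×484 + 2250×1124 + 14000×747 + 0×1337 + 9200×1374
  = 13790400 + 1420650 + 4719000 + 2529000 + 10458000 + 0 + 12640800 = 45557850
Sum of weights = 1248 + 231 + 484 + 1124 + 747 + 1337 + 1374 = 6545
Weighted mean = 45557850 / 6545 = 6960.7105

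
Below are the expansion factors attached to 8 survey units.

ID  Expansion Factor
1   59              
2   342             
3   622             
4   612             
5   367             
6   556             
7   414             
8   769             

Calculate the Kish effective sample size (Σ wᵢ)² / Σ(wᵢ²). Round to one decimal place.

Σ wᵢ = 59 + 342 + 622 + 612 + 367 + 556 + 414 + 769 = 3741
Σ wᵢ² = 3481 + 116964 + 386884 + 374544 + 134689 + 309136 + 171396 + 591361 = 2088455
n_eff = 3741² / 2088455 = 13995081 / 2088455 = 6.7011647

6.7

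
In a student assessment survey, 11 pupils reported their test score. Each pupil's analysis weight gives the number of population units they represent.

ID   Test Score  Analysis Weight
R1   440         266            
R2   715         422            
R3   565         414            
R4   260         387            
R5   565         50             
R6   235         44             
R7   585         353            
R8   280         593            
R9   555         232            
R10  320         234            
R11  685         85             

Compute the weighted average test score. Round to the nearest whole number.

Weighted sum = 440×266 + 715×422 + 565×414 + 260×387 + 565×50 + 235×44 + 585×353 + 280×593 + 555×232 + 320×234 + 685×85
  = 1426300
Sum of weights = 266 + 422 + 414 + 387 + 50 + 44 + 353 + 593 + 232 + 234 + 85 = 3080
Weighted mean = 1426300 / 3080 = 463.08442

463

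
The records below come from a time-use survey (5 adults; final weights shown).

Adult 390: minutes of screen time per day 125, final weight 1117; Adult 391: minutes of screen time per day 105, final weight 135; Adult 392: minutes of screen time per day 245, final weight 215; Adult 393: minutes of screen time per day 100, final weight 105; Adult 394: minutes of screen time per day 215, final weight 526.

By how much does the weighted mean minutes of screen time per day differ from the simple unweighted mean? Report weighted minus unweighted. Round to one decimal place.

-0.7

Unweighted sum = 125 + 105 + 245 + 100 + 215 = 790
Unweighted mean = 790 / 5 = 158
Weighted sum = 125×1117 + 105×135 + 245×215 + 100×105 + 215×526
  = 330065
Sum of weights = 1117 + 135 + 215 + 105 + 526 = 2098
Weighted mean = 330065 / 2098 = 157.32364
Difference (weighted minus unweighted) = -0.67635844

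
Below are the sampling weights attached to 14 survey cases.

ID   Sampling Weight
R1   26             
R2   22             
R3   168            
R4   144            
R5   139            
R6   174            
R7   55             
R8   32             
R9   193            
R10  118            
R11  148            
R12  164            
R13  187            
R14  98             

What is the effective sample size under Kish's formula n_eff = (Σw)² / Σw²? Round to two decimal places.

11.20

Σ wᵢ = 1668
Σ wᵢ² = 248312
n_eff = 1668² / 248312 = 2782224 / 248312 = 11.204549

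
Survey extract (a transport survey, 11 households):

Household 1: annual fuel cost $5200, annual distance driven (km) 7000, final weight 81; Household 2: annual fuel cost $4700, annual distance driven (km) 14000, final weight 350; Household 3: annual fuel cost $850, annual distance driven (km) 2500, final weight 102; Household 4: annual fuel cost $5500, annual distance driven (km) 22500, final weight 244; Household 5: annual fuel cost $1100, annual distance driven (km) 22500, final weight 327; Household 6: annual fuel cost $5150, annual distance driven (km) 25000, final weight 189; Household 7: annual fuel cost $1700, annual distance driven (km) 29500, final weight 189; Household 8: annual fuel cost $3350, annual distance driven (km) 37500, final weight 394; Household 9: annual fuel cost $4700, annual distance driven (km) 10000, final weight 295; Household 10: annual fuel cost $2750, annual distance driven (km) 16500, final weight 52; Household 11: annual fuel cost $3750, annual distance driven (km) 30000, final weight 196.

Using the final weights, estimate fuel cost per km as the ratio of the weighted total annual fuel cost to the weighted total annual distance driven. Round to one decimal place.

Σ wᵢ·y = 5200×81 + 4700×350 + 850×102 + 5500×244 + 1100×327 + 5150×189 + 1700×189 + 3350×394 + 4700×295 + 2750×52 + 3750×196
  = 8733650
Σ wᵢ·x = 7000×81 + 14000×350 + 2500×102 + 22500×244 + 22500×327 + 25000×189 + 29500×189 + 37500×394 + 10000×295 + 16500×52 + 30000×196
  = 53333000
Ratio = 8733650 / 53333000 = 0.16375696

0.2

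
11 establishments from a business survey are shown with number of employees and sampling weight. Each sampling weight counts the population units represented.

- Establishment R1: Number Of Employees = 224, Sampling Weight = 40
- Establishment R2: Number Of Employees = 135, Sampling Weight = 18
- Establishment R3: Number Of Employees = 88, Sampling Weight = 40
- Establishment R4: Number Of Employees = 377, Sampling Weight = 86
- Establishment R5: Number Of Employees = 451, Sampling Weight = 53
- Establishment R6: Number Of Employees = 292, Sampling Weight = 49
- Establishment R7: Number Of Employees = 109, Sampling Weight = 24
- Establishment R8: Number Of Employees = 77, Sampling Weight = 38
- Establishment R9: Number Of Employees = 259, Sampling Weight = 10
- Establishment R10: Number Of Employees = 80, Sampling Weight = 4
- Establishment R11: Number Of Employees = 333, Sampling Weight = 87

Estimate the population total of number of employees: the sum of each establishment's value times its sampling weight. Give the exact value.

Weighted total = 224×40 + 135×18 + 88×40 + 377×86 + 451×53 + 292×49 + 109×24 + 77×38 + 259×10 + 80×4 + 333×87
  = 122966

122966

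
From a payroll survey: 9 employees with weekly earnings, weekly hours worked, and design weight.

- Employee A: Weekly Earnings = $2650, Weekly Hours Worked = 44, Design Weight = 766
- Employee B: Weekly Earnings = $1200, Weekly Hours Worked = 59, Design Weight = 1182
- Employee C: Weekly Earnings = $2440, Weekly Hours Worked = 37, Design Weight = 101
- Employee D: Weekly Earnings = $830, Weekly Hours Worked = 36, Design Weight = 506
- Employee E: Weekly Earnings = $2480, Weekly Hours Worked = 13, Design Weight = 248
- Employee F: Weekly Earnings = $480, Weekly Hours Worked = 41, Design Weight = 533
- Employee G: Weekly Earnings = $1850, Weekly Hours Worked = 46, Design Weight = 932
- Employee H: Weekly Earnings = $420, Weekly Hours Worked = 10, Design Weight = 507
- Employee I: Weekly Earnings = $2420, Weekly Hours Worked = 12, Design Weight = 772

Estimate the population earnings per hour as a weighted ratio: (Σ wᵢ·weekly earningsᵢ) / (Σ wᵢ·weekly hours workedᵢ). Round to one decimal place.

42.3

Σ wᵢ·y = 8790980
Σ wᵢ·x = 44×766 + 59×1182 + 37×101 + 36×506 + 13×248 + 41×533 + 46×932 + 10×507 + 12×772
  = 33704 + 69738 + 3737 + 18216 + 3224 + 21853 + 42872 + 5070 + 9264 = 207678
Ratio = 8790980 / 207678 = 42.329857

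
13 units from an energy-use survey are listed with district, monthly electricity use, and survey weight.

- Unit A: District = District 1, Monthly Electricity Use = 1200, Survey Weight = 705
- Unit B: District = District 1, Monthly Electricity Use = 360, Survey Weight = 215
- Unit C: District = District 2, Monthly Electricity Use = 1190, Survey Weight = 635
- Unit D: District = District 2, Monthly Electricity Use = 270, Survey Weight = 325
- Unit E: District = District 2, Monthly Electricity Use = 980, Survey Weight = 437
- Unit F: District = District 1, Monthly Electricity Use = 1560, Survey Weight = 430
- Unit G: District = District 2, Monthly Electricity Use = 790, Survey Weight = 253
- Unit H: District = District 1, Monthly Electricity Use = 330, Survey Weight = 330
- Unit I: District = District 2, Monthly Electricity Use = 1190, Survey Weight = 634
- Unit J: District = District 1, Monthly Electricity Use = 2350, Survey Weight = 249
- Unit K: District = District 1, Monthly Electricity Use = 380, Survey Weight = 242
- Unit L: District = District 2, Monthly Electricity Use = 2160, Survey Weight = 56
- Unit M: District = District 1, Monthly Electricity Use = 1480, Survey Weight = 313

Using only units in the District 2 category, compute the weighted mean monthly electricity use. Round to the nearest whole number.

District 2 rows: C, D, E, G, I, L
Weighted sum = 1190×635 + 270×325 + 980×437 + 790×253 + 1190×634 + 2160×56
  = 755650 + 87750 + 428260 + 199870 + 754460 + 120960 = 2346950
Sum of weights = 635 + 325 + 437 + 253 + 634 + 56 = 2340
Weighted mean = 2346950 / 2340 = 1002.9701

1003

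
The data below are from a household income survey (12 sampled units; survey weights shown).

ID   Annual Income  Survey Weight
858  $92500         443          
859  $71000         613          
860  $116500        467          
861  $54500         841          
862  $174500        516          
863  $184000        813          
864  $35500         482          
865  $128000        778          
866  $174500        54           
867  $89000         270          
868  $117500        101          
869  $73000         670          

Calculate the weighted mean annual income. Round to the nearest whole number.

Weighted sum = 92500×443 + 71000×613 + 116500×467 + 54500×841 + 174500×516 + 184000×813 + 35500×482 + 128000×778 + 174500×54 + 89000×270 + 117500×101 + 73000×670
  = 40977500 + 43523000 + 54405500 + 45834500 + 90042000 + 149592000 + 17111000 + 99584000 + 9423000 + 24030000 + 11867500 + 48910000 = 635300000
Sum of weights = 443 + 613 + 467 + 841 + 516 + 813 + 482 + 778 + 54 + 270 + 101 + 670 = 6048
Weighted mean = 635300000 / 6048 = 105042.99

105043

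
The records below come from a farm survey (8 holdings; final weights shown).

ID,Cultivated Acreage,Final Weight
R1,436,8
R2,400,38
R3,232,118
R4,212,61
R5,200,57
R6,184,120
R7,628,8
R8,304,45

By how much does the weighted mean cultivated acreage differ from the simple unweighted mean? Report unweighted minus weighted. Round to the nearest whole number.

Unweighted sum = 436 + 400 + 232 + 212 + 200 + 184 + 628 + 304 = 2596
Unweighted mean = 2596 / 8 = 324.5
Weighted sum = 436×8 + 400×38 + 232×118 + 212×61 + 200×57 + 184×120 + 628×8 + 304×45
  = 3488 + 15200 + 27376 + 12932 + 11400 + 22080 + 5024 + 13680 = 111180
Sum of weights = 455
Weighted mean = 111180 / 455 = 244.35165
Difference (unweighted minus weighted) = 80.148352

80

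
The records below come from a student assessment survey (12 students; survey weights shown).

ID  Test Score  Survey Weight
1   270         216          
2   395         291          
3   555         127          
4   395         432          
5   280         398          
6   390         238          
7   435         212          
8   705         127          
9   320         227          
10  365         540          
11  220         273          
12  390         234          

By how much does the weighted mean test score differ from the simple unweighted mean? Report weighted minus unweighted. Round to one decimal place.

-24.9

Unweighted sum = 270 + 395 + 555 + 395 + 280 + 390 + 435 + 705 + 320 + 365 + 220 + 390 = 4720
Unweighted mean = 4720 / 12 = 393.33333
Weighted sum = 270×216 + 395×291 + 555×127 + 395×432 + 280×398 + 390×238 + 435×212 + 705×127 + 320×227 + 365×540 + 220×273 + 390×234
  = 58320 + 114945 + 70485 + 170640 + 111440 + 92820 + 92220 + 89535 + 72640 + 197100 + 60060 + 91260 = 1221465
Sum of weights = 216 + 291 + 127 + 432 + 398 + 238 + 212 + 127 + 227 + 540 + 273 + 234 = 3315
Weighted mean = 1221465 / 3315 = 368.46606
Difference (weighted minus unweighted) = -24.86727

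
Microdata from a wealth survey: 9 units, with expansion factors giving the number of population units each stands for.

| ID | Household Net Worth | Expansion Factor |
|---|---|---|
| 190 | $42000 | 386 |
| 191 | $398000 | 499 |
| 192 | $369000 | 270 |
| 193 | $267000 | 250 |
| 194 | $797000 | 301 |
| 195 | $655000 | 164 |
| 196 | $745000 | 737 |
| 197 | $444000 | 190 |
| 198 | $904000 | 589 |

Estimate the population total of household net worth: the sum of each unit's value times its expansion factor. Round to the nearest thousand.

Weighted total = 42000×386 + 398000×499 + 369000×270 + 267000×250 + 797000×301 + 655000×164 + 745000×737 + 444000×190 + 904000×589
  = 16212000 + 198602000 + 99630000 + 66750000 + 239897000 + 107420000 + 549065000 + 84360000 + 532456000 = 1894392000

1894392000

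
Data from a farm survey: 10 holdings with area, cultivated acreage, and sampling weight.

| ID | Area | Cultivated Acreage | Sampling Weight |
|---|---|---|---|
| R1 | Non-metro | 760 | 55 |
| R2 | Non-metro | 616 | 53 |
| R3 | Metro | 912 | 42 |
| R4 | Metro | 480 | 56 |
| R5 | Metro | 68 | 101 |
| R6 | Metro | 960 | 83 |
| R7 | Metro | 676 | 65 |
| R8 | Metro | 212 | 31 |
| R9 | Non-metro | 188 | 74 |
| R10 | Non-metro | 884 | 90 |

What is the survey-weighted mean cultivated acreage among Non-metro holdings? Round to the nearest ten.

620

Non-metro rows: R1, R2, R9, R10
Weighted sum = 760×55 + 616×53 + 188×74 + 884×90
  = 41800 + 32648 + 13912 + 79560 = 167920
Sum of weights = 55 + 53 + 74 + 90 = 272
Weighted mean = 167920 / 272 = 617.35294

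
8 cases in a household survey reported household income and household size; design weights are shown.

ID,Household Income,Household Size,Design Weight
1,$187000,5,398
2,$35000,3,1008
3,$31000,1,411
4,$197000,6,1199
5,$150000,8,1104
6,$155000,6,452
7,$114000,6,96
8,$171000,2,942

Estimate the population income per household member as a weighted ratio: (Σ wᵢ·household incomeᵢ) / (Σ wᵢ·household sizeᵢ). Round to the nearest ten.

28780

Σ wᵢ·y = 187000×398 + 35000×1008 + 31000×411 + 197000×1199 + 150000×1104 + 155000×452 + 114000×96 + 171000×942
  = 74426000 + 35280000 + 12741000 + 236203000 + 165600000 + 70060000 + 10944000 + 161082000 = 766336000
Σ wᵢ·x = 5×398 + 3×1008 + 1×411 + 6×1199 + 8×1104 + 6×452 + 6×96 + 2×942
  = 26623
Ratio = 766336000 / 26623 = 28784.735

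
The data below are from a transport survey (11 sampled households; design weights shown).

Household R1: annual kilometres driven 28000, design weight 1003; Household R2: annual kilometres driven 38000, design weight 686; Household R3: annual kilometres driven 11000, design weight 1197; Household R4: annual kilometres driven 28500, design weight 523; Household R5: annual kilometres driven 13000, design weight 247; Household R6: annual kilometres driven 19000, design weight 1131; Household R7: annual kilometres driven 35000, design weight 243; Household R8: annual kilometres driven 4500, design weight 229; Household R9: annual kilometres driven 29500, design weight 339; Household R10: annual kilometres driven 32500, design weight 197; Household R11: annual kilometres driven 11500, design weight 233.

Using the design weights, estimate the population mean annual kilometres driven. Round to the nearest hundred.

Weighted sum = 28000×1003 + 38000×686 + 11000×1197 + 28500×523 + 13000×247 + 19000×1131 + 35000×243 + 4500×229 + 29500×339 + 32500×197 + 11500×233
  = 135542500
Sum of weights = 1003 + 686 + 1197 + 523 + 247 + 1131 + 243 + 229 + 339 + 197 + 233 = 6028
Weighted mean = 135542500 / 6028 = 22485.484

22500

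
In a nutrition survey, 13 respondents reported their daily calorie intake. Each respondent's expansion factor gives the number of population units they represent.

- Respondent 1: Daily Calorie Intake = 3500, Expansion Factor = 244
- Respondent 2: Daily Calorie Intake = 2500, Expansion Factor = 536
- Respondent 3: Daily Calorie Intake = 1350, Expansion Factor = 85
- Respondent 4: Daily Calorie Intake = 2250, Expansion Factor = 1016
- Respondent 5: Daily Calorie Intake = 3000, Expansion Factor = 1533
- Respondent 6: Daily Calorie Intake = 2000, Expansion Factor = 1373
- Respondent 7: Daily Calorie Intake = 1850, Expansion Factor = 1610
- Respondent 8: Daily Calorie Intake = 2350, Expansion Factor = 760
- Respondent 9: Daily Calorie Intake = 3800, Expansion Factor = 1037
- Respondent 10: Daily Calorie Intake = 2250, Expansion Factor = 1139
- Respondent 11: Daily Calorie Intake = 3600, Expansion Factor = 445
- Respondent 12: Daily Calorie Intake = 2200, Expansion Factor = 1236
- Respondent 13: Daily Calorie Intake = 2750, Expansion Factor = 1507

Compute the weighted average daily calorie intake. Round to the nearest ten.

2530

Weighted sum = 31673050
Sum of weights = 12521
Weighted mean = 31673050 / 12521 = 2529.5943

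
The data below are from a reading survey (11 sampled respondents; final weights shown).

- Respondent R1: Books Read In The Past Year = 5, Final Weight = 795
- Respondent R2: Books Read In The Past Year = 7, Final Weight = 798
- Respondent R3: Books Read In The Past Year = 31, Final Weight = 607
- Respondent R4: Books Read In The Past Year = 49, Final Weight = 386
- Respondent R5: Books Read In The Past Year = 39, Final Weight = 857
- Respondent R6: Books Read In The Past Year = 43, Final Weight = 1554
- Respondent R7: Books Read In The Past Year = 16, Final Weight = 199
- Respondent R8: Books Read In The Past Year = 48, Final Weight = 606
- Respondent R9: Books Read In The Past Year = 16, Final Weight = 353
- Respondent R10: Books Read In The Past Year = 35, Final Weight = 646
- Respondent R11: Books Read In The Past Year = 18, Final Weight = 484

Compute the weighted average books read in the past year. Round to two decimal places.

29.76

Weighted sum = 5×795 + 7×798 + 31×607 + 49×386 + 39×857 + 43×1554 + 16×199 + 48×606 + 16×353 + 35×646 + 18×484
  = 3975 + 5586 + 18817 + 18914 + 33423 + 66822 + 3184 + 29088 + 5648 + 22610 + 8712 = 216779
Sum of weights = 795 + 798 + 607 + 386 + 857 + 1554 + 199 + 606 + 353 + 646 + 484 = 7285
Weighted mean = 216779 / 7285 = 29.756898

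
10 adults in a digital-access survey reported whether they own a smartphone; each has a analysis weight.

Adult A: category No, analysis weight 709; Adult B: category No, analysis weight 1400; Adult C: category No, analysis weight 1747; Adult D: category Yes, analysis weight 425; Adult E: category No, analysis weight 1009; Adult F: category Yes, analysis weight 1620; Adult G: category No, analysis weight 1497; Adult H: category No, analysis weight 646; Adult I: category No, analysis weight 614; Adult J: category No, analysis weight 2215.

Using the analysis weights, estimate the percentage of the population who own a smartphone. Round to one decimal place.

Sum of weights for 'Yes' = 425 + 1620 = 2045
Total weight = 709 + 1400 + 1747 + 425 + 1009 + 1620 + 1497 + 646 + 614 + 2215 = 11882
Weighted proportion = 2045 / 11882 = 0.17210907 → 17.210907%

17.2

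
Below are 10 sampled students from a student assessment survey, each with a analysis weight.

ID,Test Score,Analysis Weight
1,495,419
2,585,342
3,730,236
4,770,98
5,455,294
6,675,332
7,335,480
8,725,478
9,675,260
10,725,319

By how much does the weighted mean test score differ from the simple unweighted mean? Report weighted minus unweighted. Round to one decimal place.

Unweighted sum = 495 + 585 + 730 + 770 + 455 + 675 + 335 + 725 + 675 + 725 = 6170
Unweighted mean = 6170 / 10 = 617
Weighted sum = 495×419 + 585×342 + 730×236 + 770×98 + 455×294 + 675×332 + 335×480 + 725×478 + 675×260 + 725×319
  = 207405 + 200070 + 172280 + 75460 + 133770 + 224100 + 160800 + 346550 + 175500 + 231275 = 1927210
Sum of weights = 419 + 342 + 236 + 98 + 294 + 332 + 480 + 478 + 260 + 319 = 3258
Weighted mean = 1927210 / 3258 = 591.53161
Difference (weighted minus unweighted) = -25.468386

-25.5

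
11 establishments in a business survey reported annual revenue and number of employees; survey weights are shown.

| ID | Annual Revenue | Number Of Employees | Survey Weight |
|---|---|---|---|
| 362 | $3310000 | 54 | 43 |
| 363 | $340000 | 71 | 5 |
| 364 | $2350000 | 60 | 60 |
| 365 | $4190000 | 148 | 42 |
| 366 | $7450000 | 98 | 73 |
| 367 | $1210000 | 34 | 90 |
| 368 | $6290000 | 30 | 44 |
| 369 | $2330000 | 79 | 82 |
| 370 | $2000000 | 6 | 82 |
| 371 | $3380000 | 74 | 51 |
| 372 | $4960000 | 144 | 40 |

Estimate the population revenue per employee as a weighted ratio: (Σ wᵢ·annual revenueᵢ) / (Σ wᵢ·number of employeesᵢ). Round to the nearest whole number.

52216

Σ wᵢ·y = 2116360000
Σ wᵢ·x = 54×43 + 71×5 + 60×60 + 148×42 + 98×73 + 34×90 + 30×44 + 79×82 + 6×82 + 74×51 + 144×40
  = 40531
Ratio = 2116360000 / 40531 = 52215.835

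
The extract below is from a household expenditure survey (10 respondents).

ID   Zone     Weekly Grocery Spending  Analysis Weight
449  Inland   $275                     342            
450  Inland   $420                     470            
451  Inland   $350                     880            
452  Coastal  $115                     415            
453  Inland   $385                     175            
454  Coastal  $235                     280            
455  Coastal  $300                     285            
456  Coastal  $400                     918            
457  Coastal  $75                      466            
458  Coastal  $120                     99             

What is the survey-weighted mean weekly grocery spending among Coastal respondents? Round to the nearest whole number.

Coastal rows: 452, 454, 455, 456, 457, 458
Weighted sum = 115×415 + 235×280 + 300×285 + 400×918 + 75×466 + 120×99
  = 613055
Sum of weights = 415 + 280 + 285 + 918 + 466 + 99 = 2463
Weighted mean = 613055 / 2463 = 248.90581

249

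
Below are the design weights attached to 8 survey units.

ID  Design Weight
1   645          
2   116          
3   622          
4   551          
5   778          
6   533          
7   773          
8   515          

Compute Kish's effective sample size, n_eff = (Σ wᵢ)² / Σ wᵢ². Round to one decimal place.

Σ wᵢ = 645 + 116 + 622 + 551 + 778 + 533 + 773 + 515 = 4533
Σ wᵢ² = 416025 + 13456 + 386884 + 303601 + 605284 + 284089 + 597529 + 265225 = 2872093
n_eff = 4533² / 2872093 = 20548089 / 2872093 = 7.1543954

7.2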